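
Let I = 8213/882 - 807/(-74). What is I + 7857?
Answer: 128532553/16317 ≈ 7877.2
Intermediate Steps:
I = 329884/16317 (I = 8213*(1/882) - 807*(-1/74) = 8213/882 + 807/74 = 329884/16317 ≈ 20.217)
I + 7857 = 329884/16317 + 7857 = 128532553/16317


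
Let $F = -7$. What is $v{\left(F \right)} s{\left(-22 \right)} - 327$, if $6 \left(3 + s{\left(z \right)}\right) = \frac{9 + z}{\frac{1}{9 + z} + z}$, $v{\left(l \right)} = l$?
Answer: $- \frac{75445}{246} \approx -306.69$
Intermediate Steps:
$s{\left(z \right)} = -3 + \frac{9 + z}{6 \left(z + \frac{1}{9 + z}\right)}$ ($s{\left(z \right)} = -3 + \frac{\left(9 + z\right) \frac{1}{\frac{1}{9 + z} + z}}{6} = -3 + \frac{\left(9 + z\right) \frac{1}{z + \frac{1}{9 + z}}}{6} = -3 + \frac{\frac{1}{z + \frac{1}{9 + z}} \left(9 + z\right)}{6} = -3 + \frac{9 + z}{6 \left(z + \frac{1}{9 + z}\right)}$)
$v{\left(F \right)} s{\left(-22 \right)} - 327 = - 7 \frac{63 - -3168 - 17 \left(-22\right)^{2}}{6 \left(1 + \left(-22\right)^{2} + 9 \left(-22\right)\right)} - 327 = - 7 \frac{63 + 3168 - 8228}{6 \left(1 + 484 - 198\right)} - 327 = - 7 \frac{63 + 3168 - 8228}{6 \cdot 287} - 327 = - 7 \cdot \frac{1}{6} \cdot \frac{1}{287} \left(-4997\right) - 327 = \left(-7\right) \left(- \frac{4997}{1722}\right) - 327 = \frac{4997}{246} - 327 = - \frac{75445}{246}$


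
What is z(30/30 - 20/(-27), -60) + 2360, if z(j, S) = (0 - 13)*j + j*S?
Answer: 60289/27 ≈ 2232.9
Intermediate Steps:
z(j, S) = -13*j + S*j
z(30/30 - 20/(-27), -60) + 2360 = (30/30 - 20/(-27))*(-13 - 60) + 2360 = (30*(1/30) - 20*(-1/27))*(-73) + 2360 = (1 + 20/27)*(-73) + 2360 = (47/27)*(-73) + 2360 = -3431/27 + 2360 = 60289/27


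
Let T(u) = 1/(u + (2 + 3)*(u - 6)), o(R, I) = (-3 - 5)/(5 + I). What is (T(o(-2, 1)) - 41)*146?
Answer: -113807/19 ≈ -5989.8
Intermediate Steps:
o(R, I) = -8/(5 + I)
T(u) = 1/(-30 + 6*u) (T(u) = 1/(u + 5*(-6 + u)) = 1/(u + (-30 + 5*u)) = 1/(-30 + 6*u))
(T(o(-2, 1)) - 41)*146 = (1/(6*(-5 - 8/(5 + 1))) - 41)*146 = (1/(6*(-5 - 8/6)) - 41)*146 = (1/(6*(-5 - 8*⅙)) - 41)*146 = (1/(6*(-5 - 4/3)) - 41)*146 = (1/(6*(-19/3)) - 41)*146 = ((⅙)*(-3/19) - 41)*146 = (-1/38 - 41)*146 = -1559/38*146 = -113807/19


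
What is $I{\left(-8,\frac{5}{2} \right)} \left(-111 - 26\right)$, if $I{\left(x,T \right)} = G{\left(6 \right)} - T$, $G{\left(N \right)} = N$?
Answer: $- \frac{959}{2} \approx -479.5$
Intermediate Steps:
$I{\left(x,T \right)} = 6 - T$
$I{\left(-8,\frac{5}{2} \right)} \left(-111 - 26\right) = \left(6 - \frac{5}{2}\right) \left(-111 - 26\right) = \left(6 - 5 \cdot \frac{1}{2}\right) \left(-137\right) = \left(6 - \frac{5}{2}\right) \left(-137\right) = \frac{7}{2} \left(-137\right) = - \frac{959}{2}$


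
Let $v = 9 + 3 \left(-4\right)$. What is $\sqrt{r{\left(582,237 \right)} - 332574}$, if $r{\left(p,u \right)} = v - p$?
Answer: $i \sqrt{333159} \approx 577.2 i$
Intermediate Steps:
$v = -3$ ($v = 9 - 12 = -3$)
$r{\left(p,u \right)} = -3 - p$
$\sqrt{r{\left(582,237 \right)} - 332574} = \sqrt{\left(-3 - 582\right) - 332574} = \sqrt{-585 - 332574} = \sqrt{-333159} = i \sqrt{333159}$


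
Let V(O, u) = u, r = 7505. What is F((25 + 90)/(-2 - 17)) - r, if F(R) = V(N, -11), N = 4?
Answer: -7516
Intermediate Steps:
F(R) = -11
F((25 + 90)/(-2 - 17)) - r = -11 - 1*7505 = -11 - 7505 = -7516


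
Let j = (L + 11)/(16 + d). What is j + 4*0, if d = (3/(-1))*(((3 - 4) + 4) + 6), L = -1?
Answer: -10/11 ≈ -0.90909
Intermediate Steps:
d = -27 (d = (3*(-1))*((-1 + 4) + 6) = -3*(3 + 6) = -3*9 = -27)
j = -10/11 (j = (-1 + 11)/(16 - 27) = 10/(-11) = 10*(-1/11) = -10/11 ≈ -0.90909)
j + 4*0 = -10/11 + 4*0 = -10/11 + 0 = -10/11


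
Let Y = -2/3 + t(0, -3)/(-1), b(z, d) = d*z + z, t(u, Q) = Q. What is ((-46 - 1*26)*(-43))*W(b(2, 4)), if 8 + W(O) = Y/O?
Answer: -120228/5 ≈ -24046.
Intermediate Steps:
b(z, d) = z + d*z
Y = 7/3 (Y = -2/3 - 3/(-1) = -2*⅓ - 3*(-1) = -⅔ + 3 = 7/3 ≈ 2.3333)
W(O) = -8 + 7/(3*O)
((-46 - 1*26)*(-43))*W(b(2, 4)) = ((-46 - 1*26)*(-43))*(-8 + 7/(3*((2*(1 + 4))))) = ((-46 - 26)*(-43))*(-8 + 7/(3*((2*5)))) = (-72*(-43))*(-8 + (7/3)/10) = 3096*(-8 + (7/3)*(⅒)) = 3096*(-8 + 7/30) = 3096*(-233/30) = -120228/5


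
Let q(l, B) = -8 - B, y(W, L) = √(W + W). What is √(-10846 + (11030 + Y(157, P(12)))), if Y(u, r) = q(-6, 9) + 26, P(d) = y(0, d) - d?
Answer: √193 ≈ 13.892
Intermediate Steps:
y(W, L) = √2*√W (y(W, L) = √(2*W) = √2*√W)
P(d) = -d (P(d) = √2*√0 - d = √2*0 - d = 0 - d = -d)
Y(u, r) = 9 (Y(u, r) = (-8 - 1*9) + 26 = (-8 - 9) + 26 = -17 + 26 = 9)
√(-10846 + (11030 + Y(157, P(12)))) = √(-10846 + (11030 + 9)) = √(-10846 + 11039) = √193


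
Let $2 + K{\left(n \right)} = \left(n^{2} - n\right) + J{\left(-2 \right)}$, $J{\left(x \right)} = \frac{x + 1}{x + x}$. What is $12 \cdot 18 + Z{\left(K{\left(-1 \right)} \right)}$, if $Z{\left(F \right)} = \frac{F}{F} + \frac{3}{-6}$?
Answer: $\frac{433}{2} \approx 216.5$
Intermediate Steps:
$J{\left(x \right)} = \frac{1 + x}{2 x}$
$K{\left(n \right)} = - \frac{7}{4} + n^{2} - n$ ($K{\left(n \right)} = -2 + \left(\left(n^{2} - n\right) + \frac{1 - 2}{2 \left(-2\right)}\right) = -2 + \left(\left(n^{2} - n\right) + \frac{1}{2} \left(- \frac{1}{2}\right) \left(-1\right)\right) = -2 + \left(\left(n^{2} - n\right) + \frac{1}{4}\right) = -2 + \left(\frac{1}{4} + n^{2} - n\right) = - \frac{7}{4} + n^{2} - n$)
$Z{\left(F \right)} = \frac{1}{2}$ ($Z{\left(F \right)} = 1 + 3 \left(- \frac{1}{6}\right) = 1 - \frac{1}{2} = \frac{1}{2}$)
$12 \cdot 18 + Z{\left(K{\left(-1 \right)} \right)} = 12 \cdot 18 + \frac{1}{2} = 216 + \frac{1}{2} = \frac{433}{2}$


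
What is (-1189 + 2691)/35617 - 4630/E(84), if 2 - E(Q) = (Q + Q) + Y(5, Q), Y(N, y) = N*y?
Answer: 82893441/10435781 ≈ 7.9432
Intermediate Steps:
E(Q) = 2 - 7*Q (E(Q) = 2 - ((Q + Q) + 5*Q) = 2 - (2*Q + 5*Q) = 2 - 7*Q)
(-1189 + 2691)/35617 - 4630/E(84) = (-1189 + 2691)/35617 - 4630/(2 - 7*84) = 1502*(1/35617) - 4630/(2 - 588) = 1502/35617 - 4630/(-586) = 1502/35617 - 4630*(-1/586) = 1502/35617 + 2315/293 = 82893441/10435781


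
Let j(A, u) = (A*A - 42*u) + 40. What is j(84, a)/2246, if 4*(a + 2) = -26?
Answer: 7453/2246 ≈ 3.3183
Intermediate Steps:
a = -17/2 (a = -2 + (1/4)*(-26) = -2 - 13/2 = -17/2 ≈ -8.5000)
j(A, u) = 40 + A**2 - 42*u (j(A, u) = (A**2 - 42*u) + 40 = 40 + A**2 - 42*u)
j(84, a)/2246 = (40 + 84**2 - 42*(-17/2))/2246 = (40 + 7056 + 357)*(1/2246) = 7453*(1/2246) = 7453/2246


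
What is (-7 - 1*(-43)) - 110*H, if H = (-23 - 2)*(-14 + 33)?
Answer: 52286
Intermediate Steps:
H = -475 (H = -25*19 = -475)
(-7 - 1*(-43)) - 110*H = (-7 - 1*(-43)) - 110*(-475) = (-7 + 43) + 52250 = 36 + 52250 = 52286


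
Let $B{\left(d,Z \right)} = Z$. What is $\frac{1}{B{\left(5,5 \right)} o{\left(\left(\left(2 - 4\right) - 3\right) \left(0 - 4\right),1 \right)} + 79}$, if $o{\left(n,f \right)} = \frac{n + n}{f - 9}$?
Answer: $\frac{1}{54} \approx 0.018519$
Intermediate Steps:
$o{\left(n,f \right)} = \frac{2 n}{-9 + f}$
$\frac{1}{B{\left(5,5 \right)} o{\left(\left(\left(2 - 4\right) - 3\right) \left(0 - 4\right),1 \right)} + 79} = \frac{1}{5 \frac{2 \left(\left(2 - 4\right) - 3\right) \left(0 - 4\right)}{-9 + 1} + 79} = \frac{1}{5 \frac{2 \left(-2 - 3\right) \left(-4\right)}{-8} + 79} = \frac{1}{5 \cdot 2 \left(\left(-5\right) \left(-4\right)\right) \left(- \frac{1}{8}\right) + 79} = \frac{1}{5 \cdot 2 \cdot 20 \left(- \frac{1}{8}\right) + 79} = \frac{1}{5 \left(-5\right) + 79} = \frac{1}{-25 + 79} = \frac{1}{54}$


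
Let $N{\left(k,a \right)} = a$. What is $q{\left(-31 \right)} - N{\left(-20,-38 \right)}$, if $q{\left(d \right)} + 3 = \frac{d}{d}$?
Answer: $36$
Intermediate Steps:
$q{\left(d \right)} = -2$ ($q{\left(d \right)} = -3 + \frac{d}{d} = -3 + 1 = -2$)
$q{\left(-31 \right)} - N{\left(-20,-38 \right)} = -2 - -38 = -2 + 38 = 36$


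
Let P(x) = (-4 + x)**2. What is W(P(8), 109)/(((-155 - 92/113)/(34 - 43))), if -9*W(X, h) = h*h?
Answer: -1342553/17607 ≈ -76.251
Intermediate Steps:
W(X, h) = -h**2/9 (W(X, h) = -h*h/9 = -h**2/9)
W(P(8), 109)/(((-155 - 92/113)/(34 - 43))) = (-1/9*109**2)/(((-155 - 92/113)/(34 - 43))) = (-1/9*11881)/(((-155 - 92*1/113)/(-9))) = -11881*(-9/(-155 - 92/113))/9 = -11881/(9*((-17607/113*(-1/9)))) = -11881/(9*5869/339) = -11881/9*339/5869 = -1342553/17607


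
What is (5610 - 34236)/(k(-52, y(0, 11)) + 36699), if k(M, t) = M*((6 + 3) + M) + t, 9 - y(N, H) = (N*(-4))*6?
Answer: -14313/19472 ≈ -0.73506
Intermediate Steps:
y(N, H) = 9 + 24*N (y(N, H) = 9 - N*(-4)*6 = 9 - (-4*N)*6 = 9 - (-24)*N = 9 + 24*N)
k(M, t) = t + M*(9 + M) (k(M, t) = M*(9 + M) + t = t + M*(9 + M))
(5610 - 34236)/(k(-52, y(0, 11)) + 36699) = (5610 - 34236)/(((9 + 24*0) + (-52)² + 9*(-52)) + 36699) = -28626/(((9 + 0) + 2704 - 468) + 36699) = -28626/((9 + 2704 - 468) + 36699) = -28626/(2245 + 36699) = -28626/38944 = -28626*1/38944 = -14313/19472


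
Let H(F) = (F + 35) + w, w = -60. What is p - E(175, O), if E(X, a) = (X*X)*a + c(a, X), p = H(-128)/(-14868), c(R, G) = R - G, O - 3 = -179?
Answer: 8904859869/1652 ≈ 5.3904e+6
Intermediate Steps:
O = -176 (O = 3 - 179 = -176)
H(F) = -25 + F (H(F) = (F + 35) - 60 = (35 + F) - 60 = -25 + F)
p = 17/1652 (p = (-25 - 128)/(-14868) = -153*(-1/14868) = 17/1652 ≈ 0.010291)
E(X, a) = a - X + a*X² (E(X, a) = (X*X)*a + (a - X) = X²*a + (a - X) = a*X² + (a - X) = a - X + a*X²)
p - E(175, O) = 17/1652 - (-176 - 1*175 - 176*175²) = 17/1652 - (-176 - 175 - 176*30625) = 17/1652 - (-176 - 175 - 5390000) = 17/1652 - 1*(-5390351) = 17/1652 + 5390351 = 8904859869/1652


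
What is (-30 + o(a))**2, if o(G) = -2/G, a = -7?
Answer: 43264/49 ≈ 882.94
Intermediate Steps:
(-30 + o(a))**2 = (-30 - 2/(-7))**2 = (-30 - 2*(-1/7))**2 = (-30 + 2/7)**2 = (-208/7)**2 = 43264/49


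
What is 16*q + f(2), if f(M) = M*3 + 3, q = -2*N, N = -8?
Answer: 265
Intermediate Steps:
q = 16 (q = -2*(-8) = 16)
f(M) = 3 + 3*M (f(M) = 3*M + 3 = 3 + 3*M)
16*q + f(2) = 16*16 + (3 + 3*2) = 256 + (3 + 6) = 256 + 9 = 265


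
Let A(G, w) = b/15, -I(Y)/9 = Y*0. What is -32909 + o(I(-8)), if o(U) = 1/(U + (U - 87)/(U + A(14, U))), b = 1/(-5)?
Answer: -214731224/6525 ≈ -32909.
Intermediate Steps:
I(Y) = 0 (I(Y) = -9*Y*0 = -9*0 = 0)
b = -⅕ ≈ -0.20000
A(G, w) = -1/75 (A(G, w) = -⅕/15 = -⅕*1/15 = -1/75)
o(U) = 1/(U + (-87 + U)/(-1/75 + U)) (o(U) = 1/(U + (U - 87)/(U - 1/75)) = 1/(U + (-87 + U)/(-1/75 + U)))
-32909 + o(I(-8)) = -32909 + (-1 + 75*0)/(-6525 + 74*0 + 75*0²) = -32909 + (-1 + 0)/(-6525 + 0 + 75*0) = -32909 - 1/(-6525 + 0 + 0) = -32909 - 1/(-6525) = -32909 - 1/6525*(-1) = -32909 + 1/6525 = -214731224/6525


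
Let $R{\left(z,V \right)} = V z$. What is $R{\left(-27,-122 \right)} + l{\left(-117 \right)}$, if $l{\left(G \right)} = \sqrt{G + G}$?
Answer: $3294 + 3 i \sqrt{26} \approx 3294.0 + 15.297 i$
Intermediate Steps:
$l{\left(G \right)} = \sqrt{2} \sqrt{G}$ ($l{\left(G \right)} = \sqrt{2 G} = \sqrt{2} \sqrt{G}$)
$R{\left(-27,-122 \right)} + l{\left(-117 \right)} = \left(-122\right) \left(-27\right) + \sqrt{2} \sqrt{-117} = 3294 + \sqrt{2} \cdot 3 i \sqrt{13} = 3294 + 3 i \sqrt{26}$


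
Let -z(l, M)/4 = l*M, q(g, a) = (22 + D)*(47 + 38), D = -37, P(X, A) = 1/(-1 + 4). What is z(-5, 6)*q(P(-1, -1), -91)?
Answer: -153000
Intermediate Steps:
P(X, A) = 1/3
q(g, a) = -1275 (q(g, a) = (22 - 37)*(47 + 38) = -15*85 = -1275)
z(l, M) = -4*M*l (z(l, M) = -4*l*M = -4*M*l)
z(-5, 6)*q(P(-1, -1), -91) = -4*6*(-5)*(-1275) = 120*(-1275) = -153000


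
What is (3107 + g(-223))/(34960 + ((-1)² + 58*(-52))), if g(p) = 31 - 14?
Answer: 3124/31945 ≈ 0.097793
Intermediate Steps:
g(p) = 17
(3107 + g(-223))/(34960 + ((-1)² + 58*(-52))) = (3107 + 17)/(34960 + ((-1)² + 58*(-52))) = 3124/(34960 + (1 - 3016)) = 3124/(34960 - 3015) = 3124/31945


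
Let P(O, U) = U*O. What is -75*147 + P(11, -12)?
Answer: -11157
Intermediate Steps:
P(O, U) = O*U
-75*147 + P(11, -12) = -75*147 + 11*(-12) = -11025 - 132 = -11157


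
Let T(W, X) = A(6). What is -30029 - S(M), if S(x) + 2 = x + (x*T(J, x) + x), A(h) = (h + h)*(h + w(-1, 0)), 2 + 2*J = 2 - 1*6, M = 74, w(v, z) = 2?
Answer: -37279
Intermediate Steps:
J = -3 (J = -1 + (2 - 1*6)/2 = -1 + (2 - 6)/2 = -1 + (1/2)*(-4) = -1 - 2 = -3)
A(h) = 2*h*(2 + h) (A(h) = (h + h)*(h + 2) = (2*h)*(2 + h) = 2*h*(2 + h))
T(W, X) = 96 (T(W, X) = 2*6*(2 + 6) = 2*6*8 = 96)
S(x) = -2 + 98*x (S(x) = -2 + (x + (x*96 + x)) = -2 + (x + (96*x + x)) = -2 + (x + 97*x) = -2 + 98*x)
-30029 - S(M) = -30029 - (-2 + 98*74) = -30029 - (-2 + 7252) = -30029 - 1*7250 = -30029 - 7250 = -37279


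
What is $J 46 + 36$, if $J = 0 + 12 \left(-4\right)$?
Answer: $-2172$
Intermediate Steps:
$J = -48$ ($J = 0 - 48 = -48$)
$J 46 + 36 = \left(-48\right) 46 + 36 = -2208 + 36 = -2172$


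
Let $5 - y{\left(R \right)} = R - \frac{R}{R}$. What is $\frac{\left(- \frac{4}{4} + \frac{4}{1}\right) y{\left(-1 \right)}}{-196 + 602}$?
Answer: $\frac{3}{58} \approx 0.051724$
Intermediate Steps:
$y{\left(R \right)} = 6 - R$ ($y{\left(R \right)} = 5 - \left(R - \frac{R}{R}\right) = 5 - \left(R - 1\right) = 5 - \left(-1 + R\right) = 6 - R$)
$\frac{\left(- \frac{4}{4} + \frac{4}{1}\right) y{\left(-1 \right)}}{-196 + 602} = \frac{\left(- \frac{4}{4} + \frac{4}{1}\right) \left(6 - -1\right)}{-196 + 602} = \frac{\left(\left(-4\right) \frac{1}{4} + 4 \cdot 1\right) \left(6 + 1\right)}{406} = \left(-1 + 4\right) 7 \cdot \frac{1}{406} = 3 \cdot 7 \cdot \frac{1}{406} = 21 \cdot \frac{1}{406} = \frac{3}{58}$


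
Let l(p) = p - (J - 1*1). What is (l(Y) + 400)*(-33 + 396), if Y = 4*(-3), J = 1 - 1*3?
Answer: 141933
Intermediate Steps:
J = -2 (J = 1 - 3 = -2)
Y = -12
l(p) = 3 + p (l(p) = p - (-2 - 1*1) = p - (-2 - 1) = p - 1*(-3) = p + 3 = 3 + p)
(l(Y) + 400)*(-33 + 396) = ((3 - 12) + 400)*(-33 + 396) = (-9 + 400)*363 = 391*363 = 141933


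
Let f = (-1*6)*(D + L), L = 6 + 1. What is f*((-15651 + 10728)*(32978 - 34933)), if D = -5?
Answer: -115493580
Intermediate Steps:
L = 7
f = -12 (f = (-1*6)*(-5 + 7) = -6*2 = -12)
f*((-15651 + 10728)*(32978 - 34933)) = -12*(-15651 + 10728)*(32978 - 34933) = -(-59076)*(-1955) = -12*9624465 = -115493580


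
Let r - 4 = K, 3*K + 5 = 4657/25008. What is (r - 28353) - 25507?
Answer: -4040612927/75024 ≈ -53858.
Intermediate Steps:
K = -120383/75024 (K = -5/3 + (4657/25008)/3 = -5/3 + (4657*(1/25008))/3 = -5/3 + (⅓)*(4657/25008) = -5/3 + 4657/75024 = -120383/75024 ≈ -1.6046)
r = 179713/75024 (r = 4 - 120383/75024 = 179713/75024 ≈ 2.3954)
(r - 28353) - 25507 = (179713/75024 - 28353) - 25507 = -2126975759/75024 - 25507 = -4040612927/75024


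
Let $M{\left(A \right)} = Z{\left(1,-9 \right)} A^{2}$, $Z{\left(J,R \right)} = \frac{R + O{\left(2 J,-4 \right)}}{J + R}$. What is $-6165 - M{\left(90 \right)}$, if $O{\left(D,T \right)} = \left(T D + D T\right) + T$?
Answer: $- \frac{71055}{2} \approx -35528.0$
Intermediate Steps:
$O{\left(D,T \right)} = T + 2 D T$ ($O{\left(D,T \right)} = \left(D T + D T\right) + T = 2 D T + T = T + 2 D T$)
$Z{\left(J,R \right)} = \frac{-4 + R - 16 J}{J + R}$ ($Z{\left(J,R \right)} = \frac{R - 4 \left(1 + 2 \cdot 2 J\right)}{J + R} = \frac{R - 4 \left(1 + 4 J\right)}{J + R} = \frac{R - \left(4 + 16 J\right)}{J + R} = \frac{-4 + R - 16 J}{J + R}$)
$M{\left(A \right)} = \frac{29 A^{2}}{8}$ ($M{\left(A \right)} = \frac{-4 - 9 - 16}{1 - 9} A^{2} = \frac{-4 - 9 - 16}{-8} A^{2} = \left(- \frac{1}{8}\right) \left(-29\right) A^{2} = \frac{29 A^{2}}{8}$)
$-6165 - M{\left(90 \right)} = -6165 - \frac{29 \cdot 90^{2}}{8} = -6165 - \frac{29}{8} \cdot 8100 = -6165 - \frac{58725}{2} = - \frac{71055}{2}$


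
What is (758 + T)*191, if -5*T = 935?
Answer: 109061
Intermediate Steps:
T = -187 (T = -⅕*935 = -187)
(758 + T)*191 = (758 - 187)*191 = 571*191 = 109061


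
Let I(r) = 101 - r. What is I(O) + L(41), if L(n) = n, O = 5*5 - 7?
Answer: 124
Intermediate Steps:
O = 18 (O = 25 - 7 = 18)
I(O) + L(41) = (101 - 1*18) + 41 = (101 - 18) + 41 = 83 + 41 = 124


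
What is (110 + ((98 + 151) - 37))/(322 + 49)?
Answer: 46/53 ≈ 0.86792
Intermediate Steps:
(110 + ((98 + 151) - 37))/(322 + 49) = (110 + (249 - 37))/371 = (110 + 212)*(1/371) = 322*(1/371) = 46/53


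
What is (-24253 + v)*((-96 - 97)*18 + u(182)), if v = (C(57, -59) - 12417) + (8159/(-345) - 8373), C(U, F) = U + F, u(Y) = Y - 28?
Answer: 10324326176/69 ≈ 1.4963e+8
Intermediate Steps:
u(Y) = -28 + Y
C(U, F) = F + U
v = -7181399/345 (v = ((-59 + 57) - 12417) + (8159/(-345) - 8373) = (-2 - 12417) + (8159*(-1/345) - 8373) = -12419 + (-8159/345 - 8373) = -12419 - 2896844/345 = -7181399/345 ≈ -20816.)
(-24253 + v)*((-96 - 97)*18 + u(182)) = (-24253 - 7181399/345)*((-96 - 97)*18 + (-28 + 182)) = -15548684*(-193*18 + 154)/345 = -15548684*(-3474 + 154)/345 = -15548684/345*(-3320) = 10324326176/69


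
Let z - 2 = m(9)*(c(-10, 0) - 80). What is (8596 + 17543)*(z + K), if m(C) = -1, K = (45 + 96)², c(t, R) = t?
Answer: 522074247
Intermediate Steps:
K = 19881 (K = 141² = 19881)
z = 92 (z = 2 - (-10 - 80) = 2 - 1*(-90) = 2 + 90 = 92)
(8596 + 17543)*(z + K) = (8596 + 17543)*(92 + 19881) = 26139*19973 = 522074247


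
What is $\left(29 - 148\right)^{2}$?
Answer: $14161$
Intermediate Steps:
$\left(29 - 148\right)^{2} = \left(-119\right)^{2} = 14161$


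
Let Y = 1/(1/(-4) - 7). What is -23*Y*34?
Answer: 3128/29 ≈ 107.86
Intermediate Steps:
Y = -4/29 (Y = 1/(-1/4 - 7) = 1/(-29/4) = -4/29 ≈ -0.13793)
-23*Y*34 = -23*(-4/29)*34 = (92/29)*34 = 3128/29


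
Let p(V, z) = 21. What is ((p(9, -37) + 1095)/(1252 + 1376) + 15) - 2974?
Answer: -215976/73 ≈ -2958.6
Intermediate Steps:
((p(9, -37) + 1095)/(1252 + 1376) + 15) - 2974 = ((21 + 1095)/(1252 + 1376) + 15) - 2974 = (1116/2628 + 15) - 2974 = (1116*(1/2628) + 15) - 2974 = (31/73 + 15) - 2974 = 1126/73 - 2974 = -215976/73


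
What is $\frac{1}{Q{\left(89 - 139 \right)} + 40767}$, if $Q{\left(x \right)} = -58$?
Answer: $\frac{1}{40709} \approx 2.4565 \cdot 10^{-5}$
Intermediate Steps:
$\frac{1}{Q{\left(89 - 139 \right)} + 40767} = \frac{1}{-58 + 40767} = \frac{1}{40709}$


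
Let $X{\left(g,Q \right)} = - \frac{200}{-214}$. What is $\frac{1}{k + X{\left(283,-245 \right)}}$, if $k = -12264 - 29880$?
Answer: $- \frac{107}{4509308} \approx -2.3729 \cdot 10^{-5}$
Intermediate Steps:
$X{\left(g,Q \right)} = \frac{100}{107}$ ($X{\left(g,Q \right)} = \left(-200\right) \left(- \frac{1}{214}\right) = \frac{100}{107}$)
$k = -42144$
$\frac{1}{k + X{\left(283,-245 \right)}} = \frac{1}{-42144 + \frac{100}{107}} = \frac{1}{- \frac{4509308}{107}} = - \frac{107}{4509308}$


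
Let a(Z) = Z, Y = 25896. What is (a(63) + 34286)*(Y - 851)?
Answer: 860270705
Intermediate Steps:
(a(63) + 34286)*(Y - 851) = (63 + 34286)*(25896 - 851) = 34349*25045 = 860270705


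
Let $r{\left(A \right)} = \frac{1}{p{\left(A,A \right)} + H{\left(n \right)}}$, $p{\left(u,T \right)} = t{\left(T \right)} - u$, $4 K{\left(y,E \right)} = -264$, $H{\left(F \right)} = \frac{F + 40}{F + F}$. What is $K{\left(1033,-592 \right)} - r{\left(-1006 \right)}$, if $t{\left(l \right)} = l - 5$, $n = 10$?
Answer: $- \frac{328}{5} \approx -65.6$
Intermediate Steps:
$H{\left(F \right)} = \frac{40 + F}{2 F}$
$K{\left(y,E \right)} = -66$ ($K{\left(y,E \right)} = \frac{1}{4} \left(-264\right) = -66$)
$t{\left(l \right)} = -5 + l$
$p{\left(u,T \right)} = -5 + T - u$ ($p{\left(u,T \right)} = \left(-5 + T\right) - u = -5 + T - u$)
$r{\left(A \right)} = - \frac{2}{5}$ ($r{\left(A \right)} = \frac{1}{\left(-5 + A - A\right) + \frac{40 + 10}{2 \cdot 10}} = \frac{1}{-5 + \frac{1}{2} \cdot \frac{1}{10} \cdot 50} = \frac{1}{-5 + \frac{5}{2}} = \frac{1}{- \frac{5}{2}} = - \frac{2}{5}$)
$K{\left(1033,-592 \right)} - r{\left(-1006 \right)} = -66 - - \frac{2}{5} = -66 + \frac{2}{5} = - \frac{328}{5}$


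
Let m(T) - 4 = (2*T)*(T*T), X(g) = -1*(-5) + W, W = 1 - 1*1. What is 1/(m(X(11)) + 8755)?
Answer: 1/9009 ≈ 0.00011100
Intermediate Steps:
W = 0 (W = 1 - 1 = 0)
X(g) = 5 (X(g) = -1*(-5) + 0 = 5 + 0 = 5)
m(T) = 4 + 2*T³ (m(T) = 4 + (2*T)*(T*T) = 4 + (2*T)*T² = 4 + 2*T³)
1/(m(X(11)) + 8755) = 1/((4 + 2*5³) + 8755) = 1/((4 + 2*125) + 8755) = 1/((4 + 250) + 8755) = 1/(254 + 8755) = 1/9009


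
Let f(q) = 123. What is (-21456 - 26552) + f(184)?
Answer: -47885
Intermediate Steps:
(-21456 - 26552) + f(184) = (-21456 - 26552) + 123 = -48008 + 123 = -47885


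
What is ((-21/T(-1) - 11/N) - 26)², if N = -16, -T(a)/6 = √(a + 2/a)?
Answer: 488939/768 + 945*I*√3/16 ≈ 636.64 + 102.3*I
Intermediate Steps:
T(a) = -6*√(a + 2/a)
((-21/T(-1) - 11/N) - 26)² = ((-21*(-1/(6*√(-1 + 2/(-1)))) - 11/(-16)) - 26)² = ((-21*(-1/(6*√(-1 + 2*(-1)))) - 11*(-1/16)) - 26)² = ((-21*(-1/(6*√(-1 - 2))) + 11/16) - 26)² = ((-21*I*√3/18 + 11/16) - 26)² = ((-7*I*√3/6 + 11/16) - 26)² = ((11/16 - 7*I*√3/6) - 26)² = (-405/16 - 7*I*√3/6)²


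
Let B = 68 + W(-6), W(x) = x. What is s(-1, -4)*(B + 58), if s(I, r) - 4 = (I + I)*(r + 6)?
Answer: 0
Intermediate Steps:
s(I, r) = 4 + 2*I*(6 + r) (s(I, r) = 4 + (I + I)*(r + 6) = 4 + (2*I)*(6 + r) = 4 + 2*I*(6 + r))
B = 62 (B = 68 - 6 = 62)
s(-1, -4)*(B + 58) = (4 + 12*(-1) + 2*(-1)*(-4))*(62 + 58) = (4 - 12 + 8)*120 = 0*120 = 0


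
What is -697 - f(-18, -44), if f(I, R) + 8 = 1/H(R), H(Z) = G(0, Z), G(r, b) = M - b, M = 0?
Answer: -30317/44 ≈ -689.02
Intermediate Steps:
G(r, b) = -b (G(r, b) = 0 - b = -b)
H(Z) = -Z
f(I, R) = -8 - 1/R (f(I, R) = -8 + 1/(-R) = -8 - 1/R)
-697 - f(-18, -44) = -697 - (-8 - 1/(-44)) = -697 - (-8 - 1*(-1/44)) = -697 - (-8 + 1/44) = -697 - 1*(-351/44) = -697 + 351/44 = -30317/44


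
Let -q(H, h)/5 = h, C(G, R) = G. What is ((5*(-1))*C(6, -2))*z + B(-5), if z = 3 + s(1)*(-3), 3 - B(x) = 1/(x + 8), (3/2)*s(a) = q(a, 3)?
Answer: -2962/3 ≈ -987.33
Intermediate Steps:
q(H, h) = -5*h
s(a) = -10 (s(a) = 2*(-5*3)/3 = (2/3)*(-15) = -10)
B(x) = 3 - 1/(8 + x) (B(x) = 3 - 1/(x + 8) = 3 - 1/(8 + x))
z = 33 (z = 3 - 10*(-3) = 3 + 30 = 33)
((5*(-1))*C(6, -2))*z + B(-5) = ((5*(-1))*6)*33 + (23 + 3*(-5))/(8 - 5) = -5*6*33 + (23 - 15)/3 = -30*33 + (1/3)*8 = -990 + 8/3 = -2962/3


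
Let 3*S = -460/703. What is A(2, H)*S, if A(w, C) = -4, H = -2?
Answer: 1840/2109 ≈ 0.87245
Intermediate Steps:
S = -460/2109 (S = (-460/703)/3 = (-460*1/703)/3 = (⅓)*(-460/703) = -460/2109 ≈ -0.21811)
A(2, H)*S = -4*(-460/2109) = 1840/2109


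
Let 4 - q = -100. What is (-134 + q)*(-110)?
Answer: 3300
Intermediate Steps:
q = 104 (q = 4 - 1*(-100) = 4 + 100 = 104)
(-134 + q)*(-110) = (-134 + 104)*(-110) = -30*(-110) = 3300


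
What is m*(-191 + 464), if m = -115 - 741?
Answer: -233688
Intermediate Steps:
m = -856
m*(-191 + 464) = -856*(-191 + 464) = -856*273 = -233688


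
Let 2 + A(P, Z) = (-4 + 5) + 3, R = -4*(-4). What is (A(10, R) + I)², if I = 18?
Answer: 400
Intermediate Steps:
R = 16
A(P, Z) = 2 (A(P, Z) = -2 + ((-4 + 5) + 3) = -2 + (1 + 3) = -2 + 4 = 2)
(A(10, R) + I)² = (2 + 18)² = 20² = 400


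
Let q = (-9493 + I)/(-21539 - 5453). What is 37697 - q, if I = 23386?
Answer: 1017531317/26992 ≈ 37698.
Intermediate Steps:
q = -13893/26992 (q = (-9493 + 23386)/(-21539 - 5453) = 13893/(-26992) = 13893*(-1/26992) = -13893/26992 ≈ -0.51471)
37697 - q = 37697 - 1*(-13893/26992) = 37697 + 13893/26992 = 1017531317/26992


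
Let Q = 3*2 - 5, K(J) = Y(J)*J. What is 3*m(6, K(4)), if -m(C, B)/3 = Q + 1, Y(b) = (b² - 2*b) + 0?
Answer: -18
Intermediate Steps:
Y(b) = b² - 2*b
K(J) = J²*(-2 + J) (K(J) = (J*(-2 + J))*J = J²*(-2 + J))
Q = 1 (Q = 6 - 5 = 1)
m(C, B) = -6 (m(C, B) = -3*(1 + 1) = -3*2 = -6)
3*m(6, K(4)) = 3*(-6) = -18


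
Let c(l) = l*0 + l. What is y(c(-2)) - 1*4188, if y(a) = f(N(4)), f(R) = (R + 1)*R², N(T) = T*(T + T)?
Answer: 29604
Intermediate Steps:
c(l) = l (c(l) = 0 + l = l)
N(T) = 2*T² (N(T) = T*(2*T) = 2*T²)
f(R) = R²*(1 + R) (f(R) = (1 + R)*R² = R²*(1 + R))
y(a) = 33792 (y(a) = (2*4²)²*(1 + 2*4²) = (2*16)²*(1 + 2*16) = 32²*(1 + 32) = 1024*33 = 33792)
y(c(-2)) - 1*4188 = 33792 - 1*4188 = 33792 - 4188 = 29604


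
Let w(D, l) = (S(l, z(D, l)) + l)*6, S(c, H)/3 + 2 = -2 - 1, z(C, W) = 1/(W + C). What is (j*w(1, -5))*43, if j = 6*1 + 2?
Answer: -41280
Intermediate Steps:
j = 8 (j = 6 + 2 = 8)
z(C, W) = 1/(C + W)
S(c, H) = -15 (S(c, H) = -6 + 3*(-2 - 1) = -6 + 3*(-3) = -6 - 9 = -15)
w(D, l) = -90 + 6*l (w(D, l) = (-15 + l)*6 = -90 + 6*l)
(j*w(1, -5))*43 = (8*(-90 + 6*(-5)))*43 = (8*(-90 - 30))*43 = (8*(-120))*43 = -960*43 = -41280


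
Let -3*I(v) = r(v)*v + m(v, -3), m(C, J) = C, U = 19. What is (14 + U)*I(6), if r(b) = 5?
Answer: -396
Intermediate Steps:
I(v) = -2*v (I(v) = -(5*v + v)/3 = -2*v)
(14 + U)*I(6) = (14 + 19)*(-2*6) = 33*(-12) = -396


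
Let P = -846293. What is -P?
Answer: 846293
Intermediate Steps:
-P = -1*(-846293) = 846293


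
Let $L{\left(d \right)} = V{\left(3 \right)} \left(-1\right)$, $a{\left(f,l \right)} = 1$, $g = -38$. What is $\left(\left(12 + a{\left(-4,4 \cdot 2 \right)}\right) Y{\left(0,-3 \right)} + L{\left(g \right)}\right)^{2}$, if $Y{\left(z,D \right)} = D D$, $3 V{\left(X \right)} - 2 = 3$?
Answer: $\frac{119716}{9} \approx 13302.0$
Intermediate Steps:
$V{\left(X \right)} = \frac{5}{3}$ ($V{\left(X \right)} = \frac{2}{3} + \frac{1}{3} \cdot 3 = \frac{2}{3} + 1 = \frac{5}{3}$)
$Y{\left(z,D \right)} = D^{2}$
$L{\left(d \right)} = - \frac{5}{3}$ ($L{\left(d \right)} = \frac{5}{3} \left(-1\right) = - \frac{5}{3}$)
$\left(\left(12 + a{\left(-4,4 \cdot 2 \right)}\right) Y{\left(0,-3 \right)} + L{\left(g \right)}\right)^{2} = \left(\left(12 + 1\right) \left(-3\right)^{2} - \frac{5}{3}\right)^{2} = \left(13 \cdot 9 - \frac{5}{3}\right)^{2} = \left(117 - \frac{5}{3}\right)^{2} = \left(\frac{346}{3}\right)^{2} = \frac{119716}{9}$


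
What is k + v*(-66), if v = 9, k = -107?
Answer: -701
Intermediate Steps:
k + v*(-66) = -107 + 9*(-66) = -107 - 594 = -701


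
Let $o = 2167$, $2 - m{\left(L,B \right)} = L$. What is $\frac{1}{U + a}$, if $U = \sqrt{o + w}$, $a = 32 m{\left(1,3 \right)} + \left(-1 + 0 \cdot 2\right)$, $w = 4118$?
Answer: $- \frac{31}{5324} + \frac{\sqrt{6285}}{5324} \approx 0.009068$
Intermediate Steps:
$m{\left(L,B \right)} = 2 - L$
$a = 31$ ($a = 32 \left(2 - 1\right) + \left(-1 + 0 \cdot 2\right) = 32 \left(2 - 1\right) + \left(-1 + 0\right) = 32 \cdot 1 - 1 = 32 - 1 = 31$)
$U = \sqrt{6285}$ ($U = \sqrt{2167 + 4118} = \sqrt{6285} \approx 79.278$)
$\frac{1}{U + a} = \frac{1}{\sqrt{6285} + 31} = \frac{1}{31 + \sqrt{6285}}$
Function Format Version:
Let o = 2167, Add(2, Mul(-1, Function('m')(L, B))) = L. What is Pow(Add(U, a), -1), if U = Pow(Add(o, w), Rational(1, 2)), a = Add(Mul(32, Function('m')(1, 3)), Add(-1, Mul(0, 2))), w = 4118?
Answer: Add(Rational(-31, 5324), Mul(Rational(1, 5324), Pow(6285, Rational(1, 2)))) ≈ 0.0090680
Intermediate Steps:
Function('m')(L, B) = Add(2, Mul(-1, L))
a = 31 (a = Add(Mul(32, Add(2, Mul(-1, 1))), Add(-1, Mul(0, 2))) = Add(Mul(32, Add(2, -1)), Add(-1, 0)) = Add(Mul(32, 1), -1) = Add(32, -1) = 31)
U = Pow(6285, Rational(1, 2)) (U = Pow(Add(2167, 4118), Rational(1, 2)) = Pow(6285, Rational(1, 2)) ≈ 79.278)
Pow(Add(U, a), -1) = Pow(Add(Pow(6285, Rational(1, 2)), 31), -1) = Pow(Add(31, Pow(6285, Rational(1, 2))), -1)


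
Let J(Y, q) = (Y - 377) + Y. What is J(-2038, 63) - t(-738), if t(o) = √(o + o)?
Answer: -4453 - 6*I*√41 ≈ -4453.0 - 38.419*I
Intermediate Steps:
t(o) = √2*√o (t(o) = √(2*o) = √2*√o)
J(Y, q) = -377 + 2*Y (J(Y, q) = (-377 + Y) + Y = -377 + 2*Y)
J(-2038, 63) - t(-738) = (-377 + 2*(-2038)) - √2*√(-738) = (-377 - 4076) - √2*3*I*√82 = -4453 - 6*I*√41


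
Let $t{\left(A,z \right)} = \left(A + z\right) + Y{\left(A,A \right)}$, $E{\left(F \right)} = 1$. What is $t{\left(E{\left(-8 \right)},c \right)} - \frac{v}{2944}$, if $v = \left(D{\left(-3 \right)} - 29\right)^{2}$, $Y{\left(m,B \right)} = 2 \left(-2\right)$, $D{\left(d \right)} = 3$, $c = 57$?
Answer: $\frac{39575}{736} \approx 53.77$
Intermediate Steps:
$Y{\left(m,B \right)} = -4$
$t{\left(A,z \right)} = -4 + A + z$ ($t{\left(A,z \right)} = \left(A + z\right) - 4 = -4 + A + z$)
$v = 676$ ($v = \left(3 - 29\right)^{2} = \left(-26\right)^{2} = 676$)
$t{\left(E{\left(-8 \right)},c \right)} - \frac{v}{2944} = \left(-4 + 1 + 57\right) - \frac{676}{2944} = 54 - 676 \cdot \frac{1}{2944} = 54 - \frac{169}{736} = \frac{39575}{736}$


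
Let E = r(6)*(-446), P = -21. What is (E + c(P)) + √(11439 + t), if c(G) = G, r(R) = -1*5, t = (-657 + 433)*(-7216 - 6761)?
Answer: 2209 + 3*√349143 ≈ 3981.6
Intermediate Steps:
t = 3130848 (t = -224*(-13977) = 3130848)
r(R) = -5
E = 2230 (E = -5*(-446) = 2230)
(E + c(P)) + √(11439 + t) = (2230 - 21) + √(11439 + 3130848) = 2209 + √3142287 = 2209 + 3*√349143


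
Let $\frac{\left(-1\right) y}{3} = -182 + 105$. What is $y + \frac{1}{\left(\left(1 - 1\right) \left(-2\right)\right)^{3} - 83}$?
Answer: $\frac{19172}{83} \approx 230.99$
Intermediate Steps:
$y = 231$ ($y = - 3 \left(-182 + 105\right) = \left(-3\right) \left(-77\right) = 231$)
$y + \frac{1}{\left(\left(1 - 1\right) \left(-2\right)\right)^{3} - 83} = 231 + \frac{1}{\left(\left(1 - 1\right) \left(-2\right)\right)^{3} - 83} = 231 + \frac{1}{\left(0 \left(-2\right)\right)^{3} - 83} = 231 + \frac{1}{0^{3} - 83} = 231 + \frac{1}{0 - 83} = 231 + \frac{1}{-83} = 231 - \frac{1}{83} = \frac{19172}{83}$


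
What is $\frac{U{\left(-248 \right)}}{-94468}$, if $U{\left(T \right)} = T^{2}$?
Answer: $- \frac{15376}{23617} \approx -0.65106$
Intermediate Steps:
$\frac{U{\left(-248 \right)}}{-94468} = \frac{\left(-248\right)^{2}}{-94468} = 61504 \left(- \frac{1}{94468}\right) = - \frac{15376}{23617}$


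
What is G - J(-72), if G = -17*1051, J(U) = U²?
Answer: -23051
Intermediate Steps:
G = -17867
G - J(-72) = -17867 - 1*(-72)² = -17867 - 1*5184 = -17867 - 5184 = -23051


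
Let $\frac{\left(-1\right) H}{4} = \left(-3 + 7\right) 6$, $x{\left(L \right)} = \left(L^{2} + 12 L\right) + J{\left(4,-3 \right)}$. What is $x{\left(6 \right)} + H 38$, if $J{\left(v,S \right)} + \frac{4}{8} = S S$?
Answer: $- \frac{7063}{2} \approx -3531.5$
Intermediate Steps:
$J{\left(v,S \right)} = - \frac{1}{2} + S^{2}$ ($J{\left(v,S \right)} = - \frac{1}{2} + S S = - \frac{1}{2} + S^{2}$)
$x{\left(L \right)} = \frac{17}{2} + L^{2} + 12 L$ ($x{\left(L \right)} = \left(L^{2} + 12 L\right) - \left(\frac{1}{2} - \left(-3\right)^{2}\right) = \left(L^{2} + 12 L\right) + \left(- \frac{1}{2} + 9\right) = \left(L^{2} + 12 L\right) + \frac{17}{2} = \frac{17}{2} + L^{2} + 12 L$)
$H = -96$ ($H = - 4 \left(-3 + 7\right) 6 = - 4 \cdot 4 \cdot 6 = \left(-4\right) 24 = -96$)
$x{\left(6 \right)} + H 38 = \left(\frac{17}{2} + 6^{2} + 12 \cdot 6\right) - 3648 = \left(\frac{17}{2} + 36 + 72\right) - 3648 = \frac{233}{2} - 3648 = - \frac{7063}{2}$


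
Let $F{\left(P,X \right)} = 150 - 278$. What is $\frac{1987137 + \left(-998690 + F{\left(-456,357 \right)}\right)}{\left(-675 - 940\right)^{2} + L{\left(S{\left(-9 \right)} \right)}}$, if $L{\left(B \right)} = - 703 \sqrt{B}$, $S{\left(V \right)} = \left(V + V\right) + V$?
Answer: $\frac{7140604775}{18844462588} + \frac{109703409 i \sqrt{3}}{358044789172} \approx 0.37892 + 0.00053069 i$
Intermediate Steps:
$F{\left(P,X \right)} = -128$
$S{\left(V \right)} = 3 V$ ($S{\left(V \right)} = 2 V + V = 3 V$)
$\frac{1987137 + \left(-998690 + F{\left(-456,357 \right)}\right)}{\left(-675 - 940\right)^{2} + L{\left(S{\left(-9 \right)} \right)}} = \frac{1987137 - 998818}{\left(-675 - 940\right)^{2} - 703 \sqrt{3 \left(-9\right)}} = \frac{1987137 - 998818}{\left(-1615\right)^{2} - 703 \sqrt{-27}} = \frac{988319}{2608225 - 703 \cdot 3 i \sqrt{3}} = \frac{988319}{2608225 - 2109 i \sqrt{3}}$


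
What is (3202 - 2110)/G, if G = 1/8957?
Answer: 9781044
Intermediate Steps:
G = 1/8957 ≈ 0.00011164
(3202 - 2110)/G = (3202 - 2110)/(1/8957) = 1092*8957 = 9781044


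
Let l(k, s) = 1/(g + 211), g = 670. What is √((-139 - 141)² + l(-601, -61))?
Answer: 9*√751247201/881 ≈ 280.00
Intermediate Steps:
l(k, s) = 1/881 (l(k, s) = 1/(670 + 211) = 1/881)
√((-139 - 141)² + l(-601, -61)) = √((-139 - 141)² + 1/881) = √((-280)² + 1/881) = √(78400 + 1/881) = √(69070401/881) = 9*√751247201/881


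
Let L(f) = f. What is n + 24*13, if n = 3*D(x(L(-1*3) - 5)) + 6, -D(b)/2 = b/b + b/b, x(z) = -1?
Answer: 306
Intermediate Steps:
D(b) = -4 (D(b) = -2*(b/b + b/b) = -2*(1 + 1) = -2*2 = -4)
n = -6 (n = 3*(-4) + 6 = -12 + 6 = -6)
n + 24*13 = -6 + 24*13 = -6 + 312 = 306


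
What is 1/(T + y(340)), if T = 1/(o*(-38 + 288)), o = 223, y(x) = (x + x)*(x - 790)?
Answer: -55750/17059499999 ≈ -3.2680e-6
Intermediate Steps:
y(x) = 2*x*(-790 + x) (y(x) = (2*x)*(-790 + x) = 2*x*(-790 + x))
T = 1/55750 (T = 1/(223*(-38 + 288)) = 1/(223*250) = 1/55750 ≈ 1.7937e-5)
1/(T + y(340)) = 1/(1/55750 + 2*340*(-790 + 340)) = 1/(1/55750 + 2*340*(-450)) = 1/(1/55750 - 306000) = 1/(-17059499999/55750) = -55750/17059499999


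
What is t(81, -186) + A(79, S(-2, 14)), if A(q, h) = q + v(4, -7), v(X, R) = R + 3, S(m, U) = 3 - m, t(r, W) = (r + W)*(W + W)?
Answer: 39135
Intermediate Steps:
t(r, W) = 2*W*(W + r) (t(r, W) = (W + r)*(2*W) = 2*W*(W + r))
v(X, R) = 3 + R
A(q, h) = -4 + q (A(q, h) = q + (3 - 7) = q - 4 = -4 + q)
t(81, -186) + A(79, S(-2, 14)) = 2*(-186)*(-186 + 81) + (-4 + 79) = 2*(-186)*(-105) + 75 = 39060 + 75 = 39135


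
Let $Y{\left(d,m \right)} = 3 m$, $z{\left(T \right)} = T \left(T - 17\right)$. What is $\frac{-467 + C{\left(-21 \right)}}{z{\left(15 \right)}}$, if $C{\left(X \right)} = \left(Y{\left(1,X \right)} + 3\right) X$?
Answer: $- \frac{793}{30} \approx -26.433$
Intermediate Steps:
$z{\left(T \right)} = T \left(-17 + T\right)$
$C{\left(X \right)} = X \left(3 + 3 X\right)$ ($C{\left(X \right)} = \left(3 X + 3\right) X = \left(3 + 3 X\right) X = X \left(3 + 3 X\right)$)
$\frac{-467 + C{\left(-21 \right)}}{z{\left(15 \right)}} = \frac{-467 + 3 \left(-21\right) \left(1 - 21\right)}{15 \left(-17 + 15\right)} = \frac{-467 + 3 \left(-21\right) \left(-20\right)}{15 \left(-2\right)} = \frac{-467 + 1260}{-30} = 793 \left(- \frac{1}{30}\right) = - \frac{793}{30}$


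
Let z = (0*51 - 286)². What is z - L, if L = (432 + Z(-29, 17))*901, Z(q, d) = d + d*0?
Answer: -322753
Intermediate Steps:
Z(q, d) = d (Z(q, d) = d + 0 = d)
L = 404549 (L = (432 + 17)*901 = 449*901 = 404549)
z = 81796 (z = (0 - 286)² = (-286)² = 81796)
z - L = 81796 - 1*404549 = 81796 - 404549 = -322753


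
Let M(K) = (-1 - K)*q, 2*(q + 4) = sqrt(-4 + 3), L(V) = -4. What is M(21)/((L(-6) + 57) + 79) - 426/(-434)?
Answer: 1073/651 - I/12 ≈ 1.6482 - 0.083333*I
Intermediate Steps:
q = -4 + I/2 (q = -4 + sqrt(-4 + 3)/2 = -4 + sqrt(-1)/2 = -4 + I/2 ≈ -4.0 + 0.5*I)
M(K) = (-1 - K)*(-4 + I/2)
M(21)/((L(-6) + 57) + 79) - 426/(-434) = ((1 + 21)*(8 - I)/2)/((-4 + 57) + 79) - 426/(-434) = ((1/2)*22*(8 - I))/(53 + 79) - 426*(-1/434) = (88 - 11*I)/132 + 213/217 = (88 - 11*I)*(1/132) + 213/217 = (2/3 - I/12) + 213/217 = 1073/651 - I/12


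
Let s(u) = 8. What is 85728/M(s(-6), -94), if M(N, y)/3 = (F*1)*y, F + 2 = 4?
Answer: -152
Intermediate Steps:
F = 2 (F = -2 + 4 = 2)
M(N, y) = 6*y (M(N, y) = 3*((2*1)*y) = 3*(2*y) = 6*y)
85728/M(s(-6), -94) = 85728/((6*(-94))) = 85728/(-564) = 85728*(-1/564) = -152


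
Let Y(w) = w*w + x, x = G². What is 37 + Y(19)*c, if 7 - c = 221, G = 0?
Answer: -77217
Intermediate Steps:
c = -214 (c = 7 - 1*221 = 7 - 221 = -214)
x = 0 (x = 0² = 0)
Y(w) = w² (Y(w) = w*w + 0 = w² + 0 = w²)
37 + Y(19)*c = 37 + 19²*(-214) = 37 + 361*(-214) = 37 - 77254 = -77217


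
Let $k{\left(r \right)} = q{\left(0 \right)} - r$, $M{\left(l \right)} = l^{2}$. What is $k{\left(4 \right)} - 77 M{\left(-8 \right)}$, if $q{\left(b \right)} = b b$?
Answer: $-4932$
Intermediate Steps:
$q{\left(b \right)} = b^{2}$
$k{\left(r \right)} = - r$ ($k{\left(r \right)} = 0^{2} - r = 0 - r = - r$)
$k{\left(4 \right)} - 77 M{\left(-8 \right)} = \left(-1\right) 4 - 77 \left(-8\right)^{2} = -4 - 4928 = -4932$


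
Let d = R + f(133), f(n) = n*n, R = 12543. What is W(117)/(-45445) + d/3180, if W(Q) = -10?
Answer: 68696252/7225755 ≈ 9.5071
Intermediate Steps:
f(n) = n²
d = 30232 (d = 12543 + 133² = 12543 + 17689 = 30232)
W(117)/(-45445) + d/3180 = -10/(-45445) + 30232/3180 = -10*(-1/45445) + 30232*(1/3180) = 2/9089 + 7558/795 = 68696252/7225755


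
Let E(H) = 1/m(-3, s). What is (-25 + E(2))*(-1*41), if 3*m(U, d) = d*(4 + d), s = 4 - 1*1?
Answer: 7134/7 ≈ 1019.1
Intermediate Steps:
s = 3 (s = 4 - 1 = 3)
m(U, d) = d*(4 + d)/3 (m(U, d) = (d*(4 + d))/3 = d*(4 + d)/3)
E(H) = ⅐ (E(H) = 1/((⅓)*3*(4 + 3)) = 1/((⅓)*3*7) = 1/7 = ⅐)
(-25 + E(2))*(-1*41) = (-25 + ⅐)*(-1*41) = -174/7*(-41) = 7134/7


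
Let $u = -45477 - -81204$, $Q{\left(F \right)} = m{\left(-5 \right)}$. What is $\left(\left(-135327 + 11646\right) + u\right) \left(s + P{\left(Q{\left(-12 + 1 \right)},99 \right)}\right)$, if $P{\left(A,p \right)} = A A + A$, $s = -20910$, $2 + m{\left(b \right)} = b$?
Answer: $1835424072$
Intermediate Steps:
$m{\left(b \right)} = -2 + b$
$Q{\left(F \right)} = -7$ ($Q{\left(F \right)} = -2 - 5 = -7$)
$u = 35727$ ($u = -45477 + 81204 = 35727$)
$P{\left(A,p \right)} = A + A^{2}$ ($P{\left(A,p \right)} = A^{2} + A = A + A^{2}$)
$\left(\left(-135327 + 11646\right) + u\right) \left(s + P{\left(Q{\left(-12 + 1 \right)},99 \right)}\right) = \left(\left(-135327 + 11646\right) + 35727\right) \left(-20910 - 7 \left(1 - 7\right)\right) = \left(-123681 + 35727\right) \left(-20910 - -42\right) = - 87954 \left(-20910 + 42\right) = \left(-87954\right) \left(-20868\right) = 1835424072$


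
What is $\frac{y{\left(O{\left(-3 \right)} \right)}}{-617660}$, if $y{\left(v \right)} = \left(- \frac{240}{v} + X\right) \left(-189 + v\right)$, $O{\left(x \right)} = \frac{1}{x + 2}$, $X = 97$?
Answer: $\frac{6403}{61766} \approx 0.10367$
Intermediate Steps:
$O{\left(x \right)} = \frac{1}{2 + x}$
$y{\left(v \right)} = \left(-189 + v\right) \left(97 - \frac{240}{v}\right)$ ($y{\left(v \right)} = \left(- \frac{240}{v} + 97\right) \left(-189 + v\right) = \left(97 - \frac{240}{v}\right) \left(-189 + v\right) = \left(-189 + v\right) \left(97 - \frac{240}{v}\right)$)
$\frac{y{\left(O{\left(-3 \right)} \right)}}{-617660} = \frac{-18573 + \frac{97}{2 - 3} + \frac{45360}{\frac{1}{2 - 3}}}{-617660} = \left(-18573 + \frac{97}{-1} + \frac{45360}{\frac{1}{-1}}\right) \left(- \frac{1}{617660}\right) = \left(-18573 + 97 \left(-1\right) + \frac{45360}{-1}\right) \left(- \frac{1}{617660}\right) = \left(-18573 - 97 + 45360 \left(-1\right)\right) \left(- \frac{1}{617660}\right) = \left(-18573 - 97 - 45360\right) \left(- \frac{1}{617660}\right) = \left(-64030\right) \left(- \frac{1}{617660}\right) = \frac{6403}{61766}$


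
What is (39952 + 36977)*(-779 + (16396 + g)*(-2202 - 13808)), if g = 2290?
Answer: -23014359584631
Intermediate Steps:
(39952 + 36977)*(-779 + (16396 + g)*(-2202 - 13808)) = (39952 + 36977)*(-779 + (16396 + 2290)*(-2202 - 13808)) = 76929*(-779 + 18686*(-16010)) = 76929*(-779 - 299162860) = 76929*(-299163639) = -23014359584631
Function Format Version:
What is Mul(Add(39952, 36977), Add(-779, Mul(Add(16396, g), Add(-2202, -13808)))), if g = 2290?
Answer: -23014359584631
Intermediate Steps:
Mul(Add(39952, 36977), Add(-779, Mul(Add(16396, g), Add(-2202, -13808)))) = Mul(Add(39952, 36977), Add(-779, Mul(Add(16396, 2290), Add(-2202, -13808)))) = Mul(76929, Add(-779, Mul(18686, -16010))) = Mul(76929, Add(-779, -299162860)) = Mul(76929, -299163639) = -23014359584631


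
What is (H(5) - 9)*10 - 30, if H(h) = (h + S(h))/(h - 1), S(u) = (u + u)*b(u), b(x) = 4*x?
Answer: 785/2 ≈ 392.50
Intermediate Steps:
S(u) = 8*u**2 (S(u) = (u + u)*(4*u) = (2*u)*(4*u) = 8*u**2)
H(h) = (h + 8*h**2)/(-1 + h) (H(h) = (h + 8*h**2)/(h - 1) = (h + 8*h**2)/(-1 + h))
(H(5) - 9)*10 - 30 = (5*(1 + 8*5)/(-1 + 5) - 9)*10 - 30 = (5*(1 + 40)/4 - 9)*10 - 30 = (5*(1/4)*41 - 9)*10 - 30 = (205/4 - 9)*10 - 30 = (169/4)*10 - 30 = 845/2 - 30 = 785/2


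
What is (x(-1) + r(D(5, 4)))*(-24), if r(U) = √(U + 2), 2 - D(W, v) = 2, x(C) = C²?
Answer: -24 - 24*√2 ≈ -57.941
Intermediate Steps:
D(W, v) = 0 (D(W, v) = 2 - 1*2 = 2 - 2 = 0)
r(U) = √(2 + U)
(x(-1) + r(D(5, 4)))*(-24) = ((-1)² + √(2 + 0))*(-24) = (1 + √2)*(-24) = -24 - 24*√2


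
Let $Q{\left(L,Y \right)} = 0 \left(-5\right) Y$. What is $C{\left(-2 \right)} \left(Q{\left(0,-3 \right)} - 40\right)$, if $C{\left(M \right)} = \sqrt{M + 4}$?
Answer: $- 40 \sqrt{2} \approx -56.569$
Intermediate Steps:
$C{\left(M \right)} = \sqrt{4 + M}$
$Q{\left(L,Y \right)} = 0$ ($Q{\left(L,Y \right)} = 0 Y = 0$)
$C{\left(-2 \right)} \left(Q{\left(0,-3 \right)} - 40\right) = \sqrt{4 - 2} \left(0 - 40\right) = \sqrt{2} \left(-40\right) = - 40 \sqrt{2}$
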